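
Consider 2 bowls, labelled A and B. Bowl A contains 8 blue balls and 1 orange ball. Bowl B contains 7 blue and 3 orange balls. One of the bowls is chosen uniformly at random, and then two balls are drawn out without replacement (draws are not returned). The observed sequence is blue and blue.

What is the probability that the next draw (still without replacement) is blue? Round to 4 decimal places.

0.7701

Compute the likelihood of the observed sequence for each case: P(data | bowl A) = (8/9)(7/8) = 7/9; P(data | bowl B) = (7/10)(6/9) = 7/15.
Multiplying each by its prior: 1/2 · 7/9 = 7/18, 1/2 · 7/15 = 7/30; summing to 28/45.
Dividing through by the total gives posterior P(bowl A | data) = 5/8, P(bowl B | data) = 3/8.
So P(blue next | data) = Σ P(blue next | H) P(H | data) = (6/7)(5/8) + (5/8)(3/8) = 345/448.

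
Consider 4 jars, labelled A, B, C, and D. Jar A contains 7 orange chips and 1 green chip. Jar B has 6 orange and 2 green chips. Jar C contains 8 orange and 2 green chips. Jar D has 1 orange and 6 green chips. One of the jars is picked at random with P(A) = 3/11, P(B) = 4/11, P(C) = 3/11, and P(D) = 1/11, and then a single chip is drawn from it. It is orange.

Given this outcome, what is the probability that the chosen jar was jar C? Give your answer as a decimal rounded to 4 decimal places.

Compute the likelihood of this draw for each case: P(data | jar A) = (7/8) = 0.875; P(data | jar B) = (6/8) = 0.75; P(data | jar C) = (8/10) = 0.8; P(data | jar D) = (1/7) = 0.14286.
Multiplying each by its prior: 3/11 · 0.875 = 0.23864, 4/11 · 0.75 = 0.27273, 3/11 · 0.8 = 0.21818, 1/11 · 0.14286 = 0.012987; with total 0.74253.
Hence P(jar C | data) = (0.21818) / (0.74253) = 0.29383.

0.2938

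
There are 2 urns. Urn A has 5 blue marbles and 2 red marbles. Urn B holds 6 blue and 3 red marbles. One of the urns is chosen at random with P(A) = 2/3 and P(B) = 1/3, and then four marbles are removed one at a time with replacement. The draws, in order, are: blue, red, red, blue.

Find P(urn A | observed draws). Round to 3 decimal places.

0.628

The likelihood of the observed sequence under each hypothesis: P(data | urn A) = (5/7)(2/7)(2/7)(5/7) = 0.041649; P(data | urn B) = (6/9)(3/9)(3/9)(6/9) = 0.049383.
The prior-weighted likelihoods are 2/3 · 0.041649 = 0.027766, 1/3 · 0.049383 = 0.016461; summing to 0.044227.
So P(urn A | data) = (0.027766) / (0.044227) = 0.62781.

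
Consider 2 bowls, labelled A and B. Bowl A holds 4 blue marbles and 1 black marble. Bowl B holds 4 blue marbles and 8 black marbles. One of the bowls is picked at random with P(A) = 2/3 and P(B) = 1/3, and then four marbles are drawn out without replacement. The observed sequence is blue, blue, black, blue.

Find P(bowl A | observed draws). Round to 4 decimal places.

0.9612

Under each hypothesis, the probability of the observed sequence is: P(data | bowl A) = (4/5)(3/4)(1/3)(2/2) = 0.2; P(data | bowl B) = (4/12)(3/11)(8/10)(2/9) = 0.016162.
Weighting by the prior gives 2/3 · 0.2 = 0.13333, 1/3 · 0.016162 = 0.0053872; these sum to 0.13872.
So P(bowl A | data) = (0.13333) / (0.13872) = 0.96117.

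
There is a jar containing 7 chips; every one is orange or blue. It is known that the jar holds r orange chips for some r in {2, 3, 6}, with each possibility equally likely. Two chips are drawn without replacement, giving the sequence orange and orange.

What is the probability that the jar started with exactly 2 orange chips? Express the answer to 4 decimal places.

0.0526

Compute the likelihood of the observed sequence for each case: P(data | r = 2) = (2/7)(1/6) = 1/21; P(data | r = 3) = (3/7)(2/6) = 1/7; P(data | r = 6) = (6/7)(5/6) = 5/7.
The prior-weighted likelihoods are 1/3 · 1/21 = 1/63, 1/3 · 1/7 = 1/21, 1/3 · 5/7 = 5/21; summing to 19/63.
By Bayes' rule, P(r = 2 | data) = (1/63) / (19/63) = 1/19.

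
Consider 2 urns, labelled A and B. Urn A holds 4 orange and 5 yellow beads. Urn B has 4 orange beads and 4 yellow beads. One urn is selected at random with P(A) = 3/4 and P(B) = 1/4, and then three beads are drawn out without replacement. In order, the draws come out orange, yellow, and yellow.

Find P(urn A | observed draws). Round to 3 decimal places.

For each hypothesis, P(data | H) works out to: P(data | urn A) = (4/9)(5/8)(4/7) = 10/63; P(data | urn B) = (4/8)(4/7)(3/6) = 1/7.
The prior-weighted likelihoods are 3/4 · 10/63 = 5/42, 1/4 · 1/7 = 1/28; these sum to 13/84.
So P(urn A | data) = (5/42) / (13/84) = 10/13.

0.769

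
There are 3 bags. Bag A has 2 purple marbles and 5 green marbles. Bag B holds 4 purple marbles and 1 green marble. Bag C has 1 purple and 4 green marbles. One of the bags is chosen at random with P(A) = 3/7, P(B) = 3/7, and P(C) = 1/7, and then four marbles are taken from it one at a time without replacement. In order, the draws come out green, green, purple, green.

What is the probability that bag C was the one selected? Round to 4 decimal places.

Under each hypothesis, the probability of the observed sequence is: P(data | bag A) = (5/7)(4/6)(2/5)(3/4) = 1/7; P(data | bag B) = (1/5)(0/4) = 0; P(data | bag C) = (4/5)(3/4)(1/3)(2/2) = 1/5.
The prior-weighted likelihoods are 3/7 · 1/7 = 3/49, 3/7 · 0 = 0, 1/7 · 1/5 = 1/35; summing to 22/245.
By Bayes' rule, P(bag C | data) = (1/35) / (22/245) = 7/22.

0.3182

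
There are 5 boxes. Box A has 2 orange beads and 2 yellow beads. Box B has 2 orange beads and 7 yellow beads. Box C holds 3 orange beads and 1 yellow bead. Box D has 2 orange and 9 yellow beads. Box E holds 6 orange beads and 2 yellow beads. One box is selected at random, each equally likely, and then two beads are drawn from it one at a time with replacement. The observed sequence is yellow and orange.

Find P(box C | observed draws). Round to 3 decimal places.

Under each hypothesis, the probability of the observed sequence is: P(data | box A) = (2/4)(2/4) = 0.25; P(data | box B) = (7/9)(2/9) = 0.17284; P(data | box C) = (1/4)(3/4) = 0.1875; P(data | box D) = (9/11)(2/11) = 0.14876; P(data | box E) = (2/8)(6/8) = 0.1875.
Multiplying each by its prior: 1/5 · 0.25 = 0.05, 1/5 · 0.17284 = 0.034568, 1/5 · 0.1875 = 0.0375, 1/5 · 0.14876 = 0.029752, 1/5 · 0.1875 = 0.0375; summing to 0.18932.
Therefore the posterior P(box C | data) = (0.0375) / (0.18932) = 0.19808.

0.198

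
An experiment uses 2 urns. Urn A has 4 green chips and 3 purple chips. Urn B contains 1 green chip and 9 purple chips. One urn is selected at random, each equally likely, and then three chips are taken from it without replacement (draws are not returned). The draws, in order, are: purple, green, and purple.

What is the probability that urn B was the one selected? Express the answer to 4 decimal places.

Compute the likelihood of the observed sequence for each case: P(data | urn A) = (3/7)(4/6)(2/5) = 4/35; P(data | urn B) = (9/10)(1/9)(8/8) = 1/10.
Multiplying each by its prior: 1/2 · 4/35 = 2/35, 1/2 · 1/10 = 1/20; with total 3/28.
So P(urn B | data) = (1/20) / (3/28) = 7/15.

0.4667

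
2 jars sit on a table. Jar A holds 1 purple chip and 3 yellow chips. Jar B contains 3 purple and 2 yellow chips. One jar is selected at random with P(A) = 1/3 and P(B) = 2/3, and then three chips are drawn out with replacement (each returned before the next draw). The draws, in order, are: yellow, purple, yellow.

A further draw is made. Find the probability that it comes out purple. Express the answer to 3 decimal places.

Compute the likelihood of the observed sequence for each case: P(data | jar A) = (3/4)(1/4)(3/4) = 0.14062; P(data | jar B) = (2/5)(3/5)(2/5) = 0.096.
Multiplying each by its prior: 1/3 · 0.14062 = 0.046875, 2/3 · 0.096 = 0.064; with total 0.11088.
The posterior is then P(jar A | data) = 0.42277, P(jar B | data) = 0.57723.
So P(purple next | data) = Σ P(purple next | H) P(H | data) = (1/4)(0.42277) + (3/5)(0.57723) = 0.45203.

0.452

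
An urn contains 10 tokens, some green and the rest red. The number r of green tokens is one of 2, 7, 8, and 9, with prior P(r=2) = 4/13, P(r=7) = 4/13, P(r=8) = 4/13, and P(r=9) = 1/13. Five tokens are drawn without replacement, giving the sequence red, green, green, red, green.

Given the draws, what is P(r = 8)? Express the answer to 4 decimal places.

0.3478

Compute the likelihood of the observed sequence for each case: P(data | r = 2) = (8/10)(2/9)(1/8)(7/7)(0/6) = 0; P(data | r = 7) = (3/10)(7/9)(6/8)(2/7)(5/6) = 0.041667; P(data | r = 8) = (2/10)(8/9)(7/8)(1/7)(6/6) = 0.022222; P(data | r = 9) = (1/10)(9/9)(8/8)(0/7) = 0.
The prior-weighted likelihoods are 4/13 · 0 = 0, 4/13 · 0.041667 = 0.012821, 4/13 · 0.022222 = 0.0068376, 1/13 · 0 = 0; with total 0.019658.
Hence P(r = 8 | data) = (0.0068376) / (0.019658) = 0.34783.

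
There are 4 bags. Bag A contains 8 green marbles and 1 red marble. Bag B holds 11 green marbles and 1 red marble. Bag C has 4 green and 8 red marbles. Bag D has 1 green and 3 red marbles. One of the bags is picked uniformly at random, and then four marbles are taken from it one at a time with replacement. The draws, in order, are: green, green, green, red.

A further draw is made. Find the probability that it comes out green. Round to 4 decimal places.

For each hypothesis, P(data | H) works out to: P(data | bag A) = (8/9)(8/9)(8/9)(1/9) = 0.078037; P(data | bag B) = (11/12)(11/12)(11/12)(1/12) = 0.064188; P(data | bag C) = (4/12)(4/12)(4/12)(8/12) = 0.024691; P(data | bag D) = (1/4)(1/4)(1/4)(3/4) = 0.011719.
The prior-weighted likelihoods are 1/4 · 0.078037 = 0.019509, 1/4 · 0.064188 = 0.016047, 1/4 · 0.024691 = 0.0061728, 1/4 · 0.011719 = 0.0029297; these sum to 0.044659.
The posterior is then P(bag A | data) = 0.43685, P(bag B | data) = 0.35932, P(bag C | data) = 0.13822, P(bag D | data) = 0.065602.
The predictive probability is P(green next | data) = (8/9)(0.43685) + (11/12)(0.35932) + (1/3)(0.13822) + (1/4)(0.065602) = 0.78017.

0.7802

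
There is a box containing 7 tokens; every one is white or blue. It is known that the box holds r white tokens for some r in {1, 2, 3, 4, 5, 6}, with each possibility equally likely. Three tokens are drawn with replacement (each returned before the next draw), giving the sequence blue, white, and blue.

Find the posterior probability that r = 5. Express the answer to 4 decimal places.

0.1020

The likelihood of the observed sequence under each hypothesis: P(data | r = 1) = (6/7)(1/7)(6/7) = 0.10496; P(data | r = 2) = (5/7)(2/7)(5/7) = 0.14577; P(data | r = 3) = (4/7)(3/7)(4/7) = 0.13994; P(data | r = 4) = (3/7)(4/7)(3/7) = 0.10496; P(data | r = 5) = (2/7)(5/7)(2/7) = 0.058309; P(data | r = 6) = (1/7)(6/7)(1/7) = 0.017493.
Weighting by the prior gives 1/6 · 0.10496 = 0.017493, 1/6 · 0.14577 = 0.024295, 1/6 · 0.13994 = 0.023324, 1/6 · 0.10496 = 0.017493, 1/6 · 0.058309 = 0.0097182, 1/6 · 0.017493 = 0.0029155; summing to 0.095238.
So P(r = 5 | data) = (0.0097182) / (0.095238) = 0.10204.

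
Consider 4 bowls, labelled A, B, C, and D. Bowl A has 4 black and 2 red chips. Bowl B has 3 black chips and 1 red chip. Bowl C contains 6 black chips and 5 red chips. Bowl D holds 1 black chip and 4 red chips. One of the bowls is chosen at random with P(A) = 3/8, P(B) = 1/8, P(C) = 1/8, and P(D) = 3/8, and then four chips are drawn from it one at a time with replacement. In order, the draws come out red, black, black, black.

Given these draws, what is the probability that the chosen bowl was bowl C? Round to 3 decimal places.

0.149

For each hypothesis, P(data | H) works out to: P(data | bowl A) = (2/6)(4/6)(4/6)(4/6) = 0.098765; P(data | bowl B) = (1/4)(3/4)(3/4)(3/4) = 0.10547; P(data | bowl C) = (5/11)(6/11)(6/11)(6/11) = 0.073765; P(data | bowl D) = (4/5)(1/5)(1/5)(1/5) = 0.0064.
Weighting by the prior gives 3/8 · 0.098765 = 0.037037, 1/8 · 0.10547 = 0.013184, 1/8 · 0.073765 = 0.0092207, 3/8 · 0.0064 = 0.0024; summing to 0.061841.
Therefore the posterior P(bowl C | data) = (0.0092207) / (0.061841) = 0.1491.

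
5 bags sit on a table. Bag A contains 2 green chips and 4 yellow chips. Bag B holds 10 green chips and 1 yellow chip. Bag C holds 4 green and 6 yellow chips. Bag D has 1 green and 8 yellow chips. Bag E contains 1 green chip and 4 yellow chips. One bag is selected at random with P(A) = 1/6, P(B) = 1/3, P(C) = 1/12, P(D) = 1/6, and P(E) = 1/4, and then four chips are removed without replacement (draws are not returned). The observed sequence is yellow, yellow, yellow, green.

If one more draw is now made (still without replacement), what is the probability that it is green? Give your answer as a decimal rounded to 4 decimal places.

Under each hypothesis, the probability of the observed sequence is: P(data | bag A) = (4/6)(3/5)(2/4)(2/3) = 0.13333; P(data | bag B) = (1/11)(0/10) = 0; P(data | bag C) = (6/10)(5/9)(4/8)(4/7) = 0.095238; P(data | bag D) = (8/9)(7/8)(6/7)(1/6) = 0.11111; P(data | bag E) = (4/5)(3/4)(2/3)(1/2) = 0.2.
The prior-weighted likelihoods are 1/6 · 0.13333 = 0.022222, 1/3 · 0 = 0, 1/12 · 0.095238 = 0.0079365, 1/6 · 0.11111 = 0.018519, 1/4 · 0.2 = 0.05; summing to 0.098677.
The posterior is then P(bag A | data) = 0.2252, P(bag B | data) = 0, P(bag C | data) = 0.080429, P(bag D | data) = 0.18767, P(bag E | data) = 0.5067.
So P(green next | data) = Σ P(green next | H) P(H | data) = (1/2)(0.2252) + (1/2)(0.080429) + (0)(0.18767) + (0)(0.5067) = 0.15282.

0.1528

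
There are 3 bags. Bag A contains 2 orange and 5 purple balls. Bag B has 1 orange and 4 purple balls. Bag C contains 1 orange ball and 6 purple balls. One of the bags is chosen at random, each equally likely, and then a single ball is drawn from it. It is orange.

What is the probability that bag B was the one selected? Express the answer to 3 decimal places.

0.318

For each hypothesis, P(data | H) works out to: P(data | bag A) = (2/7) = 2/7; P(data | bag B) = (1/5) = 1/5; P(data | bag C) = (1/7) = 1/7.
The prior-weighted likelihoods are 1/3 · 2/7 = 2/21, 1/3 · 1/5 = 1/15, 1/3 · 1/7 = 1/21; these sum to 22/105.
By Bayes' rule, P(bag B | data) = (1/15) / (22/105) = 7/22.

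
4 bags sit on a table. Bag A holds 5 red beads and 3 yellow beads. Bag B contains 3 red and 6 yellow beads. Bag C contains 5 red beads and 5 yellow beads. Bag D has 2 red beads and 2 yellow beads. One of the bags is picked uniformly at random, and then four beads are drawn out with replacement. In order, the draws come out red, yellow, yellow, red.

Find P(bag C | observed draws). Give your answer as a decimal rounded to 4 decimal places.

0.2726

Under each hypothesis, the probability of the observed sequence is: P(data | bag A) = (5/8)(3/8)(3/8)(5/8) = 0.054932; P(data | bag B) = (3/9)(6/9)(6/9)(3/9) = 0.049383; P(data | bag C) = (5/10)(5/10)(5/10)(5/10) = 0.0625; P(data | bag D) = (2/4)(2/4)(2/4)(2/4) = 0.0625.
Multiplying each by its prior: 1/4 · 0.054932 = 0.013733, 1/4 · 0.049383 = 0.012346, 1/4 · 0.0625 = 0.015625, 1/4 · 0.0625 = 0.015625; with total 0.057329.
Hence P(bag C | data) = (0.015625) / (0.057329) = 0.27255.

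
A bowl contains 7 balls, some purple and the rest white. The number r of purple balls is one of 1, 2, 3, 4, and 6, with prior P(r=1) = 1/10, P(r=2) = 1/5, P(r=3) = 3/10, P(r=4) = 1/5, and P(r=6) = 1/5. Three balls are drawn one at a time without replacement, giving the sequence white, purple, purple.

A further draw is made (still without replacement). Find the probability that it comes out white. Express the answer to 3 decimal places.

0.491

The likelihood of the observed sequence under each hypothesis: P(data | r = 1) = (6/7)(1/6)(0/5) = 0; P(data | r = 2) = (5/7)(2/6)(1/5) = 1/21; P(data | r = 3) = (4/7)(3/6)(2/5) = 4/35; P(data | r = 4) = (3/7)(4/6)(3/5) = 6/35; P(data | r = 6) = (1/7)(6/6)(5/5) = 1/7.
Multiplying each by its prior: 1/10 · 0 = 0, 1/5 · 1/21 = 1/105, 3/10 · 4/35 = 6/175, 1/5 · 6/35 = 6/175, 1/5 · 1/7 = 1/35; these sum to 8/75.
Dividing through by the total gives posterior P(r = 1 | data) = 0, P(r = 2 | data) = 5/56, P(r = 3 | data) = 9/28, P(r = 4 | data) = 9/28, P(r = 6 | data) = 15/56.
So P(white next | data) = Σ P(white next | H) P(H | data) = (1)(5/56) + (3/4)(9/28) + (1/2)(9/28) + (0)(15/56) = 55/112.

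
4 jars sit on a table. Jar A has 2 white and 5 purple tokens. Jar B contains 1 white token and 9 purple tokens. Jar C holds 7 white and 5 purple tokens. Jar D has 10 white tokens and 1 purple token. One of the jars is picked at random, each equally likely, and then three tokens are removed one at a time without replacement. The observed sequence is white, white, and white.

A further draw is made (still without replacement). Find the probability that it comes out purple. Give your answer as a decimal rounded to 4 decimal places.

Under each hypothesis, the probability of the observed sequence is: P(data | jar A) = (2/7)(1/6)(0/5) = 0; P(data | jar B) = (1/10)(0/9) = 0; P(data | jar C) = (7/12)(6/11)(5/10) = 7/44; P(data | jar D) = (10/11)(9/10)(8/9) = 8/11.
Multiplying each by its prior: 1/4 · 0 = 0, 1/4 · 0 = 0, 1/4 · 7/44 = 7/176, 1/4 · 8/11 = 2/11; with total 39/176.
Normalising, the posterior is P(jar A | data) = 0, P(jar B | data) = 0, P(jar C | data) = 7/39, P(jar D | data) = 32/39.
Averaging over the posterior, P(purple next | data) = (5/9)(7/39) + (1/8)(32/39) = 71/351.

0.2023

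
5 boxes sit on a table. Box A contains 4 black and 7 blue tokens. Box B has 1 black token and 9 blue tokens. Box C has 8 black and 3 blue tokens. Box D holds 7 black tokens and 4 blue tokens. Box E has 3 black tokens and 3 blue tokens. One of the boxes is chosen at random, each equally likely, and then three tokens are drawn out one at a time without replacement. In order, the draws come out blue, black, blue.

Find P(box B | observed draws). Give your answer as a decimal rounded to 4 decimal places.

Compute the likelihood of the observed sequence for each case: P(data | box A) = (7/11)(4/10)(6/9) = 28/165; P(data | box B) = (9/10)(1/9)(8/8) = 1/10; P(data | box C) = (3/11)(8/10)(2/9) = 8/165; P(data | box D) = (4/11)(7/10)(3/9) = 14/165; P(data | box E) = (3/6)(3/5)(2/4) = 3/20.
Weighting by the prior gives 1/5 · 28/165 = 28/825, 1/5 · 1/10 = 1/50, 1/5 · 8/165 = 8/825, 1/5 · 14/165 = 14/825, 1/5 · 3/20 = 3/100; summing to 73/660.
By Bayes' rule, P(box B | data) = (1/50) / (73/660) = 66/365.

0.1808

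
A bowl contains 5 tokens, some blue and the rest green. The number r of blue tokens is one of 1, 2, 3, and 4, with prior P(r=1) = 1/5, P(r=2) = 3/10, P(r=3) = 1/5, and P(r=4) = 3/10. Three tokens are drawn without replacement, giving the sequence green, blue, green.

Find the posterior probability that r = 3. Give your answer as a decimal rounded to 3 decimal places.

Under each hypothesis, the probability of the observed sequence is: P(data | r = 1) = (4/5)(1/4)(3/3) = 1/5; P(data | r = 2) = (3/5)(2/4)(2/3) = 1/5; P(data | r = 3) = (2/5)(3/4)(1/3) = 1/10; P(data | r = 4) = (1/5)(4/4)(0/3) = 0.
The prior-weighted likelihoods are 1/5 · 1/5 = 1/25, 3/10 · 1/5 = 3/50, 1/5 · 1/10 = 1/50, 3/10 · 0 = 0; with total 3/25.
By Bayes' rule, P(r = 3 | data) = (1/50) / (3/25) = 1/6.

0.167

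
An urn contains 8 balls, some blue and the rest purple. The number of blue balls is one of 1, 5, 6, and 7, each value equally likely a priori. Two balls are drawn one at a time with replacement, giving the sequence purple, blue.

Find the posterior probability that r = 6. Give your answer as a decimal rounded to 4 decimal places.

0.2927

Under each hypothesis, the probability of the observed sequence is: P(data | r = 1) = (7/8)(1/8) = 7/64; P(data | r = 5) = (3/8)(5/8) = 15/64; P(data | r = 6) = (2/8)(6/8) = 3/16; P(data | r = 7) = (1/8)(7/8) = 7/64.
Weighting by the prior gives 1/4 · 7/64 = 7/256, 1/4 · 15/64 = 15/256, 1/4 · 3/16 = 3/64, 1/4 · 7/64 = 7/256; these sum to 41/256.
By Bayes' rule, P(r = 6 | data) = (3/64) / (41/256) = 12/41.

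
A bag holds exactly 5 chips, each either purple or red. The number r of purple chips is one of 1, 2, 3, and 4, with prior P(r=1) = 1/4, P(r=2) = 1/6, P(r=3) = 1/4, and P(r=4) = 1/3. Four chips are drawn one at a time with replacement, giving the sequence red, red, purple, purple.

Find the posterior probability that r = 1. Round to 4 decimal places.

For each hypothesis, P(data | H) works out to: P(data | r = 1) = (4/5)(4/5)(1/5)(1/5) = 0.0256; P(data | r = 2) = (3/5)(3/5)(2/5)(2/5) = 0.0576; P(data | r = 3) = (2/5)(2/5)(3/5)(3/5) = 0.0576; P(data | r = 4) = (1/5)(1/5)(4/5)(4/5) = 0.0256.
Multiplying each by its prior: 1/4 · 0.0256 = 0.0064, 1/6 · 0.0576 = 0.0096, 1/4 · 0.0576 = 0.0144, 1/3 · 0.0256 = 0.0085333; with total 0.038933.
Therefore the posterior P(r = 1 | data) = (0.0064) / (0.038933) = 0.16438.

0.1644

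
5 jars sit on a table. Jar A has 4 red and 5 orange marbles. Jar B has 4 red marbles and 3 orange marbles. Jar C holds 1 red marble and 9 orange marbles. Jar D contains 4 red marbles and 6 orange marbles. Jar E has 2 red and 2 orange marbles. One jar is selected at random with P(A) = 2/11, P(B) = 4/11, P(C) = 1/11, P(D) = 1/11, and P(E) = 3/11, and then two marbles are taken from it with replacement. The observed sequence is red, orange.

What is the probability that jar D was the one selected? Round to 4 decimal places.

0.0940

Compute the likelihood of the observed sequence for each case: P(data | jar A) = (4/9)(5/9) = 0.24691; P(data | jar B) = (4/7)(3/7) = 0.2449; P(data | jar C) = (1/10)(9/10) = 0.09; P(data | jar D) = (4/10)(6/10) = 0.24; P(data | jar E) = (2/4)(2/4) = 0.25.
Weighting by the prior gives 2/11 · 0.24691 = 0.044893, 4/11 · 0.2449 = 0.089054, 1/11 · 0.09 = 0.0081818, 1/11 · 0.24 = 0.021818, 3/11 · 0.25 = 0.068182; summing to 0.23213.
Therefore the posterior P(jar D | data) = (0.021818) / (0.23213) = 0.093992.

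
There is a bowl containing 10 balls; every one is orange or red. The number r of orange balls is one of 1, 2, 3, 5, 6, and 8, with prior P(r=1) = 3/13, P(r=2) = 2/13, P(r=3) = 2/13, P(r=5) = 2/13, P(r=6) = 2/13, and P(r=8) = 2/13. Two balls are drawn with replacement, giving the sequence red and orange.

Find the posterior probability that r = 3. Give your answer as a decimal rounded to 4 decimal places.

0.1818

Under each hypothesis, the probability of the observed sequence is: P(data | r = 1) = (9/10)(1/10) = 0.09; P(data | r = 2) = (8/10)(2/10) = 0.16; P(data | r = 3) = (7/10)(3/10) = 0.21; P(data | r = 5) = (5/10)(5/10) = 0.25; P(data | r = 6) = (4/10)(6/10) = 0.24; P(data | r = 8) = (2/10)(8/10) = 0.16.
Multiplying each by its prior: 3/13 · 0.09 = 0.020769, 2/13 · 0.16 = 0.024615, 2/13 · 0.21 = 0.032308, 2/13 · 0.25 = 0.038462, 2/13 · 0.24 = 0.036923, 2/13 · 0.16 = 0.024615; with total 0.17769.
By Bayes' rule, P(r = 3 | data) = (0.032308) / (0.17769) = 0.18182.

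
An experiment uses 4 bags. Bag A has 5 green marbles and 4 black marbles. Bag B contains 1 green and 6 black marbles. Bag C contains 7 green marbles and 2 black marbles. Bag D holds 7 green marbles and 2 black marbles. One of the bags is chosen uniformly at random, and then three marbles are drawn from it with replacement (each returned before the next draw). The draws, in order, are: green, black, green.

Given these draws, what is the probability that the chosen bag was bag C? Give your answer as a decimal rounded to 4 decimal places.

0.3174

For each hypothesis, P(data | H) works out to: P(data | bag A) = (5/9)(4/9)(5/9) = 0.13717; P(data | bag B) = (1/7)(6/7)(1/7) = 0.017493; P(data | bag C) = (7/9)(2/9)(7/9) = 0.13443; P(data | bag D) = (7/9)(2/9)(7/9) = 0.13443.
Weighting by the prior gives 1/4 · 0.13717 = 0.034294, 1/4 · 0.017493 = 0.0043732, 1/4 · 0.13443 = 0.033608, 1/4 · 0.13443 = 0.033608; with total 0.10588.
So P(bag C | data) = (0.033608) / (0.10588) = 0.31741.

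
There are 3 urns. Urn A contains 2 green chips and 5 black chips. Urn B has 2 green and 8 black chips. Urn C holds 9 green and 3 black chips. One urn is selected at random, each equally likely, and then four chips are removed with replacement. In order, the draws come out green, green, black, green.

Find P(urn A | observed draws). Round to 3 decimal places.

Under each hypothesis, the probability of the observed sequence is: P(data | urn A) = (2/7)(2/7)(5/7)(2/7) = 0.01666; P(data | urn B) = (2/10)(2/10)(8/10)(2/10) = 0.0064; P(data | urn C) = (9/12)(9/12)(3/12)(9/12) = 0.10547.
Multiplying each by its prior: 1/3 · 0.01666 = 0.0055532, 1/3 · 0.0064 = 0.0021333, 1/3 · 0.10547 = 0.035156; these sum to 0.042843.
Hence P(urn A | data) = (0.0055532) / (0.042843) = 0.12962.

0.130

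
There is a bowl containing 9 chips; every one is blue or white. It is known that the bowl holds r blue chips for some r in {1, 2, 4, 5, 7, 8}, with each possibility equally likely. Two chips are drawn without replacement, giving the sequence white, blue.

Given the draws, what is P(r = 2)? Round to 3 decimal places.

0.167

Compute the likelihood of the observed sequence for each case: P(data | r = 1) = (8/9)(1/8) = 1/9; P(data | r = 2) = (7/9)(2/8) = 7/36; P(data | r = 4) = (5/9)(4/8) = 5/18; P(data | r = 5) = (4/9)(5/8) = 5/18; P(data | r = 7) = (2/9)(7/8) = 7/36; P(data | r = 8) = (1/9)(8/8) = 1/9.
The prior-weighted likelihoods are 1/6 · 1/9 = 1/54, 1/6 · 7/36 = 7/216, 1/6 · 5/18 = 5/108, 1/6 · 5/18 = 5/108, 1/6 · 7/36 = 7/216, 1/6 · 1/9 = 1/54; these sum to 7/36.
Hence P(r = 2 | data) = (7/216) / (7/36) = 1/6.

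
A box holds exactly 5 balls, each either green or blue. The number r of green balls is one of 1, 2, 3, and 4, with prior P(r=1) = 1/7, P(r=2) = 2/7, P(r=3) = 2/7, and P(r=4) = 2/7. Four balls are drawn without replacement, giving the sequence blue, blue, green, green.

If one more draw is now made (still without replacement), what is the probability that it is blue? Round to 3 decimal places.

Under each hypothesis, the probability of the observed sequence is: P(data | r = 1) = (4/5)(3/4)(1/3)(0/2) = 0; P(data | r = 2) = (3/5)(2/4)(2/3)(1/2) = 1/10; P(data | r = 3) = (2/5)(1/4)(3/3)(2/2) = 1/10; P(data | r = 4) = (1/5)(0/4) = 0.
The prior-weighted likelihoods are 1/7 · 0 = 0, 2/7 · 1/10 = 1/35, 2/7 · 1/10 = 1/35, 2/7 · 0 = 0; summing to 2/35.
The posterior is then P(r = 1 | data) = 0, P(r = 2 | data) = 1/2, P(r = 3 | data) = 1/2, P(r = 4 | data) = 0.
The predictive probability is P(blue next | data) = (1)(1/2) + (0)(1/2) = 1/2.

0.500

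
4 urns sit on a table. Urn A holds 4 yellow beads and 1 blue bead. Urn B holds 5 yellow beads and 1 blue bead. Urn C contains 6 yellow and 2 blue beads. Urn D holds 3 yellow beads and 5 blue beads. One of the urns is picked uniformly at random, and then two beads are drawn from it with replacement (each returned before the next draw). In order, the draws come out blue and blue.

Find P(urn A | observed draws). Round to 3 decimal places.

0.077

The likelihood of the observed sequence under each hypothesis: P(data | urn A) = (1/5)(1/5) = 0.04; P(data | urn B) = (1/6)(1/6) = 0.027778; P(data | urn C) = (2/8)(2/8) = 0.0625; P(data | urn D) = (5/8)(5/8) = 0.39062.
The prior-weighted likelihoods are 1/4 · 0.04 = 0.01, 1/4 · 0.027778 = 0.0069444, 1/4 · 0.0625 = 0.015625, 1/4 · 0.39062 = 0.097656; summing to 0.13023.
Therefore the posterior P(urn A | data) = (0.01) / (0.13023) = 0.07679.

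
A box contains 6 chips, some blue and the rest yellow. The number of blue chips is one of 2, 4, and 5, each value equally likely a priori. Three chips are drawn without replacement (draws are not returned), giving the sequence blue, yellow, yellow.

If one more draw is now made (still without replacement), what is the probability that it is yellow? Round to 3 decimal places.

0.500

Compute the likelihood of the observed sequence for each case: P(data | r = 2) = (2/6)(4/5)(3/4) = 1/5; P(data | r = 4) = (4/6)(2/5)(1/4) = 1/15; P(data | r = 5) = (5/6)(1/5)(0/4) = 0.
The prior-weighted likelihoods are 1/3 · 1/5 = 1/15, 1/3 · 1/15 = 1/45, 1/3 · 0 = 0; summing to 4/45.
The posterior is then P(r = 2 | data) = 3/4, P(r = 4 | data) = 1/4, P(r = 5 | data) = 0.
Averaging over the posterior, P(yellow next | data) = (2/3)(3/4) + (0)(1/4) = 1/2.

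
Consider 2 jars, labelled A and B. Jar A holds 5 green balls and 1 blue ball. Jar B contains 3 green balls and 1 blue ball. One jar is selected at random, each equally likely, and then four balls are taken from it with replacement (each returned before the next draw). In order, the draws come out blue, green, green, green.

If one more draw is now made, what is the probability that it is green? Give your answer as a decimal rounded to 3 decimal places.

Compute the likelihood of the observed sequence for each case: P(data | jar A) = (1/6)(5/6)(5/6)(5/6) = 0.096451; P(data | jar B) = (1/4)(3/4)(3/4)(3/4) = 0.10547.
Multiplying each by its prior: 1/2 · 0.096451 = 0.048225, 1/2 · 0.10547 = 0.052734; summing to 0.10096.
Normalising, the posterior is P(jar A | data) = 0.47767, P(jar B | data) = 0.52233.
Averaging over the posterior, P(green next | data) = (5/6)(0.47767) + (3/4)(0.52233) = 0.78981.

0.790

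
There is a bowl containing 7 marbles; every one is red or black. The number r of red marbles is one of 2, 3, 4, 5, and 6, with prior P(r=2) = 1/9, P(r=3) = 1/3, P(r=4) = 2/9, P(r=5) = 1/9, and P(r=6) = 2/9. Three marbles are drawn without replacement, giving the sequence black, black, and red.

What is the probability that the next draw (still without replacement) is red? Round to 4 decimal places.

The likelihood of the observed sequence under each hypothesis: P(data | r = 2) = (5/7)(4/6)(2/5) = 4/21; P(data | r = 3) = (4/7)(3/6)(3/5) = 6/35; P(data | r = 4) = (3/7)(2/6)(4/5) = 4/35; P(data | r = 5) = (2/7)(1/6)(5/5) = 1/21; P(data | r = 6) = (1/7)(0/6) = 0.
Weighting by the prior gives 1/9 · 4/21 = 4/189, 1/3 · 6/35 = 2/35, 2/9 · 4/35 = 8/315, 1/9 · 1/21 = 1/189, 2/9 · 0 = 0; with total 103/945.
The posterior is then P(r = 2 | data) = 20/103, P(r = 3 | data) = 54/103, P(r = 4 | data) = 24/103, P(r = 5 | data) = 5/103, P(r = 6 | data) = 0.
Averaging over the posterior, P(red next | data) = (1/4)(20/103) + (1/2)(54/103) + (3/4)(24/103) + (1)(5/103) = 55/103.

0.5340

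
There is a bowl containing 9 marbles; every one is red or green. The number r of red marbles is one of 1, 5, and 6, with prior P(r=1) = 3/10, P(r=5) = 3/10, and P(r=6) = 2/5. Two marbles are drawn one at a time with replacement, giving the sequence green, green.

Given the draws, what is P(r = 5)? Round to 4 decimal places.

Compute the likelihood of the observed sequence for each case: P(data | r = 1) = (8/9)(8/9) = 64/81; P(data | r = 5) = (4/9)(4/9) = 16/81; P(data | r = 6) = (3/9)(3/9) = 1/9.
The prior-weighted likelihoods are 3/10 · 64/81 = 32/135, 3/10 · 16/81 = 8/135, 2/5 · 1/9 = 2/45; summing to 46/135.
Hence P(r = 5 | data) = (8/135) / (46/135) = 4/23.

0.1739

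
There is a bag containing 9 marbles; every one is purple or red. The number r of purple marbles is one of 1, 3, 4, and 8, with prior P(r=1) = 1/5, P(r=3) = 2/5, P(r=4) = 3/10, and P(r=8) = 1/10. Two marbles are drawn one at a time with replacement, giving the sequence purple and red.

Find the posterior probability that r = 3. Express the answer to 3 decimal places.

0.462

Compute the likelihood of the observed sequence for each case: P(data | r = 1) = (1/9)(8/9) = 8/81; P(data | r = 3) = (3/9)(6/9) = 2/9; P(data | r = 4) = (4/9)(5/9) = 20/81; P(data | r = 8) = (8/9)(1/9) = 8/81.
Weighting by the prior gives 1/5 · 8/81 = 8/405, 2/5 · 2/9 = 4/45, 3/10 · 20/81 = 2/27, 1/10 · 8/81 = 4/405; summing to 26/135.
So P(r = 3 | data) = (4/45) / (26/135) = 6/13.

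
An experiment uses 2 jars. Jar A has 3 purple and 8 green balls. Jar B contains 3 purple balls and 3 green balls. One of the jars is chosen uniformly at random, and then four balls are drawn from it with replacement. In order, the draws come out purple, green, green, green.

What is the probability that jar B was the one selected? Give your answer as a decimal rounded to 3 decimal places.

0.373

Compute the likelihood of the observed sequence for each case: P(data | jar A) = (3/11)(8/11)(8/11)(8/11) = 0.10491; P(data | jar B) = (3/6)(3/6)(3/6)(3/6) = 0.0625.
Multiplying each by its prior: 1/2 · 0.10491 = 0.052455, 1/2 · 0.0625 = 0.03125; these sum to 0.083705.
Therefore the posterior P(jar B | data) = (0.03125) / (0.083705) = 0.37333.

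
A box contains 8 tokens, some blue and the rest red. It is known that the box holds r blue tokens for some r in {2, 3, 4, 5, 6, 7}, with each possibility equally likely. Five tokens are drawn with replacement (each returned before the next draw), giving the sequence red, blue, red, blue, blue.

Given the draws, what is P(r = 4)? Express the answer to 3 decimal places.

0.237

For each hypothesis, P(data | H) works out to: P(data | r = 2) = (6/8)(2/8)(6/8)(2/8)(2/8) = 0.0087891; P(data | r = 3) = (5/8)(3/8)(5/8)(3/8)(3/8) = 0.020599; P(data | r = 4) = (4/8)(4/8)(4/8)(4/8)(4/8) = 0.03125; P(data | r = 5) = (3/8)(5/8)(3/8)(5/8)(5/8) = 0.034332; P(data | r = 6) = (2/8)(6/8)(2/8)(6/8)(6/8) = 0.026367; P(data | r = 7) = (1/8)(7/8)(1/8)(7/8)(7/8) = 0.010468.
Weighting by the prior gives 1/6 · 0.0087891 = 0.0014648, 1/6 · 0.020599 = 0.0034332, 1/6 · 0.03125 = 0.0052083, 1/6 · 0.034332 = 0.005722, 1/6 · 0.026367 = 0.0043945, 1/6 · 0.010468 = 0.0017446; summing to 0.021968.
Hence P(r = 4 | data) = (0.0052083) / (0.021968) = 0.23709.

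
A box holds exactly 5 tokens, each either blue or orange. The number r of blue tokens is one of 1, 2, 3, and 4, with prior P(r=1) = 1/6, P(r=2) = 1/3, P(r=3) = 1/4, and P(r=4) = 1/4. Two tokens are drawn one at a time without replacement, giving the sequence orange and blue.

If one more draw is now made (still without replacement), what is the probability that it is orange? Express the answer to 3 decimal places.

0.484

For each hypothesis, P(data | H) works out to: P(data | r = 1) = (4/5)(1/4) = 1/5; P(data | r = 2) = (3/5)(2/4) = 3/10; P(data | r = 3) = (2/5)(3/4) = 3/10; P(data | r = 4) = (1/5)(4/4) = 1/5.
Weighting by the prior gives 1/6 · 1/5 = 1/30, 1/3 · 3/10 = 1/10, 1/4 · 3/10 = 3/40, 1/4 · 1/5 = 1/20; these sum to 31/120.
Normalising, the posterior is P(r = 1 | data) = 4/31, P(r = 2 | data) = 12/31, P(r = 3 | data) = 9/31, P(r = 4 | data) = 6/31.
Averaging over the posterior, P(orange next | data) = (1)(4/31) + (2/3)(12/31) + (1/3)(9/31) + (0)(6/31) = 15/31.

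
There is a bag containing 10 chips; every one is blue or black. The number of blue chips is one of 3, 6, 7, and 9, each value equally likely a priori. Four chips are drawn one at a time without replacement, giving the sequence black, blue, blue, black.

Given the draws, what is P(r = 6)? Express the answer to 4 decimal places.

The likelihood of the observed sequence under each hypothesis: P(data | r = 3) = (7/10)(3/9)(2/8)(6/7) = 1/20; P(data | r = 6) = (4/10)(6/9)(5/8)(3/7) = 1/14; P(data | r = 7) = (3/10)(7/9)(6/8)(2/7) = 1/20; P(data | r = 9) = (1/10)(9/9)(8/8)(0/7) = 0.
The prior-weighted likelihoods are 1/4 · 1/20 = 1/80, 1/4 · 1/14 = 1/56, 1/4 · 1/20 = 1/80, 1/4 · 0 = 0; these sum to 3/70.
Hence P(r = 6 | data) = (1/56) / (3/70) = 5/12.

0.4167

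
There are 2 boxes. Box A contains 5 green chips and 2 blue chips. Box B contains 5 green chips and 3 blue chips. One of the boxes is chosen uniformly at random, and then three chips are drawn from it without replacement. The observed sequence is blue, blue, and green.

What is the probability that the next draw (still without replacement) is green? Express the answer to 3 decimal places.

For each hypothesis, P(data | H) works out to: P(data | box A) = (2/7)(1/6)(5/5) = 1/21; P(data | box B) = (3/8)(2/7)(5/6) = 5/56.
Multiplying each by its prior: 1/2 · 1/21 = 1/42, 1/2 · 5/56 = 5/112; summing to 23/336.
The posterior is then P(box A | data) = 8/23, P(box B | data) = 15/23.
So P(green next | data) = Σ P(green next | H) P(H | data) = (1)(8/23) + (4/5)(15/23) = 20/23.

0.870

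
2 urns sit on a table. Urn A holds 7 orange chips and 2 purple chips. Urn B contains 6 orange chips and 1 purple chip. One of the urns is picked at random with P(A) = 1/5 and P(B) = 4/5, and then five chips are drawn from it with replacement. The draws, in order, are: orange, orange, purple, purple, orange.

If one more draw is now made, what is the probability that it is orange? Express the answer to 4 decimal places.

0.8324

Compute the likelihood of the observed sequence for each case: P(data | urn A) = (7/9)(7/9)(2/9)(2/9)(7/9) = 0.023235; P(data | urn B) = (6/7)(6/7)(1/7)(1/7)(6/7) = 0.012852.
Weighting by the prior gives 1/5 · 0.023235 = 0.004647, 4/5 · 0.012852 = 0.010281; summing to 0.014928.
Dividing through by the total gives posterior P(urn A | data) = 0.31128, P(urn B | data) = 0.68872.
The predictive probability is P(orange next | data) = (7/9)(0.31128) + (6/7)(0.68872) = 0.83244.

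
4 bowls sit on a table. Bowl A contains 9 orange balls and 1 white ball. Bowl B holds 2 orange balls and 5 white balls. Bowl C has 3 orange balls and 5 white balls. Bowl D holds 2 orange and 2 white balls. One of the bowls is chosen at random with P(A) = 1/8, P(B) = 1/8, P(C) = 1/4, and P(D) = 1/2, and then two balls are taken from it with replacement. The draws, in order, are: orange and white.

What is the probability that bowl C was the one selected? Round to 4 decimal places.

0.2659

For each hypothesis, P(data | H) works out to: P(data | bowl A) = (9/10)(1/10) = 0.09; P(data | bowl B) = (2/7)(5/7) = 0.20408; P(data | bowl C) = (3/8)(5/8) = 0.23438; P(data | bowl D) = (2/4)(2/4) = 0.25.
Weighting by the prior gives 1/8 · 0.09 = 0.01125, 1/8 · 0.20408 = 0.02551, 1/4 · 0.23438 = 0.058594, 1/2 · 0.25 = 0.125; summing to 0.22035.
Therefore the posterior P(bowl C | data) = (0.058594) / (0.22035) = 0.26591.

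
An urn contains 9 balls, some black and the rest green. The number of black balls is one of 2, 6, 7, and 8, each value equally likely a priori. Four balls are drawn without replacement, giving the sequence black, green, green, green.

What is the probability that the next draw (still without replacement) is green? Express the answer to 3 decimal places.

Under each hypothesis, the probability of the observed sequence is: P(data | r = 2) = (2/9)(7/8)(6/7)(5/6) = 5/36; P(data | r = 6) = (6/9)(3/8)(2/7)(1/6) = 1/84; P(data | r = 7) = (7/9)(2/8)(1/7)(0/6) = 0; P(data | r = 8) = (8/9)(1/8)(0/7) = 0.
The prior-weighted likelihoods are 1/4 · 5/36 = 5/144, 1/4 · 1/84 = 1/336, 1/4 · 0 = 0, 1/4 · 0 = 0; these sum to 19/504.
Dividing through by the total gives posterior P(r = 2 | data) = 35/38, P(r = 6 | data) = 3/38, P(r = 7 | data) = 0, P(r = 8 | data) = 0.
Averaging over the posterior, P(green next | data) = (4/5)(35/38) + (0)(3/38) = 14/19.

0.737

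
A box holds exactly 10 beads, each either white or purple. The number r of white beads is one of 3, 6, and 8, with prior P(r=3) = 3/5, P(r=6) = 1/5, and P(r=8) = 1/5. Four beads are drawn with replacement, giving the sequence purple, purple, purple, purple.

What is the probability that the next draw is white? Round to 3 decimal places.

0.311

Under each hypothesis, the probability of the observed sequence is: P(data | r = 3) = (7/10)(7/10)(7/10)(7/10) = 0.2401; P(data | r = 6) = (4/10)(4/10)(4/10)(4/10) = 0.0256; P(data | r = 8) = (2/10)(2/10)(2/10)(2/10) = 0.0016.
Weighting by the prior gives 3/5 · 0.2401 = 0.14406, 1/5 · 0.0256 = 0.00512, 1/5 · 0.0016 = 0.00032; these sum to 0.1495.
Normalising, the posterior is P(r = 3 | data) = 0.96361, P(r = 6 | data) = 0.034247, P(r = 8 | data) = 0.0021405.
Averaging over the posterior, P(white next | data) = (3/10)(0.96361) + (3/5)(0.034247) + (4/5)(0.0021405) = 0.31134.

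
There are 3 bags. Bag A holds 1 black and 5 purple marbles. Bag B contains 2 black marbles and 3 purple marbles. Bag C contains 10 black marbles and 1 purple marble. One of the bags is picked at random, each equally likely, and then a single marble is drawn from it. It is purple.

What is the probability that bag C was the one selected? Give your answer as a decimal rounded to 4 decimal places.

Under each hypothesis, the probability of this draw is: P(data | bag A) = (5/6) = 5/6; P(data | bag B) = (3/5) = 3/5; P(data | bag C) = (1/11) = 1/11.
Multiplying each by its prior: 1/3 · 5/6 = 5/18, 1/3 · 3/5 = 1/5, 1/3 · 1/11 = 1/33; these sum to 503/990.
So P(bag C | data) = (1/33) / (503/990) = 30/503.

0.0596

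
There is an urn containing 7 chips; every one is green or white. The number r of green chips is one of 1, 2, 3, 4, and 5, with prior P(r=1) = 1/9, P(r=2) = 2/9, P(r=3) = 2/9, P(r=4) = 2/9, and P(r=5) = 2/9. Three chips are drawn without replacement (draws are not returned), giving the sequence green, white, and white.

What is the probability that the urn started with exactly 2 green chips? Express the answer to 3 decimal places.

Under each hypothesis, the probability of the observed sequence is: P(data | r = 1) = (1/7)(6/6)(5/5) = 1/7; P(data | r = 2) = (2/7)(5/6)(4/5) = 4/21; P(data | r = 3) = (3/7)(4/6)(3/5) = 6/35; P(data | r = 4) = (4/7)(3/6)(2/5) = 4/35; P(data | r = 5) = (5/7)(2/6)(1/5) = 1/21.
Weighting by the prior gives 1/9 · 1/7 = 1/63, 2/9 · 4/21 = 8/189, 2/9 · 6/35 = 4/105, 2/9 · 4/35 = 8/315, 2/9 · 1/21 = 2/189; summing to 25/189.
So P(r = 2 | data) = (8/189) / (25/189) = 8/25.

0.320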